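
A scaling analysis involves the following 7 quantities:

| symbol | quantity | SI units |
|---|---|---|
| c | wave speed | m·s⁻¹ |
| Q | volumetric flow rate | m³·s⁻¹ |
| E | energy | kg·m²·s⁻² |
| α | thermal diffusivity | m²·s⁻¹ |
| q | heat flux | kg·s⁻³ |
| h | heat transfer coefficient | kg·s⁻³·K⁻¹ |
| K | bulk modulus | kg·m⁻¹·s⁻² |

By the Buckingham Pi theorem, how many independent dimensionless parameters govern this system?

There are 7 variables and 4 base dimensions (M, L, T, Θ).
The dimension matrix has rank 4.
Independent dimensionless groups: 7 − 4 = 3.

3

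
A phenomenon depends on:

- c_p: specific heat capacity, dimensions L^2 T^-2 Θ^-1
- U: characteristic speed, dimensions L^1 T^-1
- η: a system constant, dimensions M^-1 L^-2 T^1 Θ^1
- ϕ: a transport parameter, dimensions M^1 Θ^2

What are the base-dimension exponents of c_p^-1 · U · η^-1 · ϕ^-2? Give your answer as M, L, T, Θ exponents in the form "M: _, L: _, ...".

Collect each base-dimension exponent across the product:
  M: −(0) + (0) − (-1) − 2·(1) = -1
  L: −(2) + (1) − (-2) − 2·(0) = 1
  T: −(-2) + (-1) − (1) − 2·(0) = 0
  Θ: −(-1) + (0) − (1) − 2·(2) = -4
So the dimensions are [M⁻¹ L Θ⁻⁴].

M: -1, L: 1, T: 0, Θ: -4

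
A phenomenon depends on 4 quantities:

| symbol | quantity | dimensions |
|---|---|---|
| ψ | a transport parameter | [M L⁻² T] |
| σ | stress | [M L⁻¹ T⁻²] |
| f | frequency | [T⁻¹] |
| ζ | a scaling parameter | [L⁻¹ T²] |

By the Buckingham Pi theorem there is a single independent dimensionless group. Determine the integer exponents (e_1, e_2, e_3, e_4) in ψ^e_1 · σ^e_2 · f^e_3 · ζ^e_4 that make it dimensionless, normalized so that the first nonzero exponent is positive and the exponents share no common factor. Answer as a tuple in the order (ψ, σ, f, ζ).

M: e_1·(1) + e_2·(1) + e_3·(0) + e_4·(0) = 0
L: e_1·(-2) + e_2·(-1) + e_3·(0) + e_4·(-1) = 0
T: e_1·(1) + e_2·(-2) + e_3·(-1) + e_4·(2) = 0
Solving this homogeneous linear system for the smallest-integer solution (first nonzero entry positive) gives (1, -1, 1, -1).

(1, -1, 1, -1)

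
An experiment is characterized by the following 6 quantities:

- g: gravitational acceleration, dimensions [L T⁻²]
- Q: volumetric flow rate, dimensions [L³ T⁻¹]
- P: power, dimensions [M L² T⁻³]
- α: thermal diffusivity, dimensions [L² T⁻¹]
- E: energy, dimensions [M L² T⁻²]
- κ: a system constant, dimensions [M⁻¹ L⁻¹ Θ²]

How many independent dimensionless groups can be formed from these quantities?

2

There are 6 variables and 4 base dimensions (M, L, T, Θ).
The dimension matrix has rank 4.
Independent dimensionless groups: 6 − 4 = 2.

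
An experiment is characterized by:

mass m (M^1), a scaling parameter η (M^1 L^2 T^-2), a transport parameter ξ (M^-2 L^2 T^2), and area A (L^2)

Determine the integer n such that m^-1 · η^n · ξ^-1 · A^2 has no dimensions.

Balance the M exponent: (1)·n from η, plus −(1) − (-2) + 2·(0) = 1 from the rest, must sum to zero.
n + 1 = 0, so n = -1.

-1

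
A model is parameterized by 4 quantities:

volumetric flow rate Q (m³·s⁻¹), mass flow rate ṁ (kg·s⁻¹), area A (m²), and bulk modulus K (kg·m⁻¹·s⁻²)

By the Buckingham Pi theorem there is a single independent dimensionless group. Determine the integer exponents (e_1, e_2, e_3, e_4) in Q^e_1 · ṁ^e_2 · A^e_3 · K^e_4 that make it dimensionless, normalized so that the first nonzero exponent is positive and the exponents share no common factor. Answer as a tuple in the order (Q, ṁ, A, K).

(1, 1, -2, -1)

M: e_1·(0) + e_2·(1) + e_3·(0) + e_4·(1) = 0
L: e_1·(3) + e_2·(0) + e_3·(2) + e_4·(-1) = 0
T: e_1·(-1) + e_2·(-1) + e_3·(0) + e_4·(-2) = 0
Solving this homogeneous linear system for the smallest-integer solution (first nonzero entry positive) gives (1, 1, -2, -1).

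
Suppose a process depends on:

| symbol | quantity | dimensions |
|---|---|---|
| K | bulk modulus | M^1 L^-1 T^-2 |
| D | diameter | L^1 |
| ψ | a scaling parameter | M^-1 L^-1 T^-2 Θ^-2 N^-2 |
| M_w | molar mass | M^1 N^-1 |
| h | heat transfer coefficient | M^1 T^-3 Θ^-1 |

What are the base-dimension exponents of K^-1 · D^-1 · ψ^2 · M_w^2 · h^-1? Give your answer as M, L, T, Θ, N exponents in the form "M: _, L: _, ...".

M: -2, L: -2, T: 1, Θ: -3, N: -6

Collect each base-dimension exponent across the product:
  M: −(1) − (0) + 2·(-1) + 2·(1) − (1) = -2
  L: −(-1) − (1) + 2·(-1) + 2·(0) − (0) = -2
  T: −(-2) − (0) + 2·(-2) + 2·(0) − (-3) = 1
  Θ: −(0) − (0) + 2·(-2) + 2·(0) − (-1) = -3
  N: −(0) − (0) + 2·(-2) + 2·(-1) − (0) = -6
So the dimensions are [M⁻² L⁻² T Θ⁻³ N⁻⁶].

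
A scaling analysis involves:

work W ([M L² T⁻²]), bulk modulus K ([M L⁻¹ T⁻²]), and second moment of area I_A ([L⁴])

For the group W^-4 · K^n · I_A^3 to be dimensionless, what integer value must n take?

4

Balance the M exponent: (1)·n from K, plus −4·(1) + 3·(0) = -4 from the rest, must sum to zero.
n − 4 = 0, so n = 4.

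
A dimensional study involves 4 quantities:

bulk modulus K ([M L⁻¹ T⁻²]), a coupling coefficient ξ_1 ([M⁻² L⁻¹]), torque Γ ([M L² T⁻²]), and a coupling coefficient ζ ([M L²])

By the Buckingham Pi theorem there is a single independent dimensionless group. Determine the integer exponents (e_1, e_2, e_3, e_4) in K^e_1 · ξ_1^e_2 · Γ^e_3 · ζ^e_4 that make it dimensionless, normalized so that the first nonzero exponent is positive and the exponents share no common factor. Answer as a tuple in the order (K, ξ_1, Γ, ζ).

M: e_1·(1) + e_2·(-2) + e_3·(1) + e_4·(1) = 0
L: e_1·(-1) + e_2·(-1) + e_3·(2) + e_4·(2) = 0
T: e_1·(-2) + e_2·(0) + e_3·(-2) + e_4·(0) = 0
Solving this homogeneous linear system for the smallest-integer solution (first nonzero entry positive) gives (1, 1, -1, 2).

(1, 1, -1, 2)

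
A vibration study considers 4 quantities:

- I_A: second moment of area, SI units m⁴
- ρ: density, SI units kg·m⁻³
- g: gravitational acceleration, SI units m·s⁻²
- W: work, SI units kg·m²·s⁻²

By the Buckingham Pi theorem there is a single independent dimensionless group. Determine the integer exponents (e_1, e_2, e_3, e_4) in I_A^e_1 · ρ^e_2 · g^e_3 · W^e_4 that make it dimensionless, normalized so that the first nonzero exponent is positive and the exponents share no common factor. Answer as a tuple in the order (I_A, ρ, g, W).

(1, 1, 1, -1)

M: e_1·(0) + e_2·(1) + e_3·(0) + e_4·(1) = 0
L: e_1·(4) + e_2·(-3) + e_3·(1) + e_4·(2) = 0
T: e_1·(0) + e_2·(0) + e_3·(-2) + e_4·(-2) = 0
Solving this homogeneous linear system for the smallest-integer solution (first nonzero entry positive) gives (1, 1, 1, -1).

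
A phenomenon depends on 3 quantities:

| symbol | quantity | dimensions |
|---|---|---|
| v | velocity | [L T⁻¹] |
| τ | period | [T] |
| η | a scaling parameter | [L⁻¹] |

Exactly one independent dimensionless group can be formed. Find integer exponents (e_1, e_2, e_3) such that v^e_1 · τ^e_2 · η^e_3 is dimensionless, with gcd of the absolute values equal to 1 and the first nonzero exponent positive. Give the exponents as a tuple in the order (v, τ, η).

(1, 1, 1)

L: e_1·(1) + e_2·(0) + e_3·(-1) = 0
T: e_1·(-1) + e_2·(1) + e_3·(0) = 0
Solving this homogeneous linear system for the smallest-integer solution (first nonzero entry positive) gives (1, 1, 1).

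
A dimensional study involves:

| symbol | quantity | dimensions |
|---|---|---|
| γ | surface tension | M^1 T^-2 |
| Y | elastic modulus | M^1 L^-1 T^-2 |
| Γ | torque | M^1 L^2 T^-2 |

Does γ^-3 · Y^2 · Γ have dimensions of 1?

yes

Sum the exponent of each base dimension across the product:
  M: −3·[γ]_M + 2·[Y]_M + [Γ]_M = −3·(1) + 2·(1) + (1) = 0
  L: −3·[γ]_L + 2·[Y]_L + [Γ]_L = −3·(0) + 2·(-1) + (2) = 0
  T: −3·[γ]_T + 2·[Y]_T + [Γ]_T = −3·(-2) + 2·(-2) + (-2) = 0
All base exponents vanish — dimensionless.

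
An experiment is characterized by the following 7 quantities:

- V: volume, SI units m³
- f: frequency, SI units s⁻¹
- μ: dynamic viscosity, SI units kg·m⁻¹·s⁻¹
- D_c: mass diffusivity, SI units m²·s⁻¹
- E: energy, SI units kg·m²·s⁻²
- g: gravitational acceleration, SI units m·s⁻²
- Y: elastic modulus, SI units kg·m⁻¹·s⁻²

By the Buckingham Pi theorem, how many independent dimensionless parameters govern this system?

4

There are 7 variables and 3 base dimensions (M, L, T).
The dimension matrix has rank 3.
Independent dimensionless groups: 7 − 3 = 4.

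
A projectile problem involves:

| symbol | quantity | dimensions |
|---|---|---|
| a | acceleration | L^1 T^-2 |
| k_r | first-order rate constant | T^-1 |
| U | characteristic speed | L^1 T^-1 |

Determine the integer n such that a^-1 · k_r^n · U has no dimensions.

1

Balance the T exponent: (-1)·n from k_r, plus −(-2) + (-1) = 1 from the rest, must sum to zero.
−n + 1 = 0, so n = 1.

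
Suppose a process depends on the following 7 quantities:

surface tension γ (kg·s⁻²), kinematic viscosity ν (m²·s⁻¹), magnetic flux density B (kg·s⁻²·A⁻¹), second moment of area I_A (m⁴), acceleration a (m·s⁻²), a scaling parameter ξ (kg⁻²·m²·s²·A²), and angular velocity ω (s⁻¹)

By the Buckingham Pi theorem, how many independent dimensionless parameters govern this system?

There are 7 variables and 4 base dimensions (M, L, T, I).
The dimension matrix has rank 4.
Independent dimensionless groups: 7 − 4 = 3.

3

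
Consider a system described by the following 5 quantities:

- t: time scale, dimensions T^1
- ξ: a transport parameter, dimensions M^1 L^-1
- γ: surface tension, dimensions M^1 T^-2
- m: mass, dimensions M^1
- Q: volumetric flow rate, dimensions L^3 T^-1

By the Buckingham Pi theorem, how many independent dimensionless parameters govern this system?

There are 5 variables and 3 base dimensions (M, L, T).
The dimension matrix has rank 3.
Independent dimensionless groups: 5 − 3 = 2.

2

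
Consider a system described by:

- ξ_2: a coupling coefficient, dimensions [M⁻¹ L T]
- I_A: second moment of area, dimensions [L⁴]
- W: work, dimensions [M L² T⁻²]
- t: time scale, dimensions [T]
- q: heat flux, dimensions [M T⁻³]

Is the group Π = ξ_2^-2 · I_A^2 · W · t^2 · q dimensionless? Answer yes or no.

no

Sum the exponent of each base dimension across the product:
  M: −2·[ξ_2]_M + 2·[I_A]_M + [W]_M + 2·[t]_M + [q]_M = −2·(-1) + 2·(0) + (1) + 2·(0) + (1) = 4
  L: −2·[ξ_2]_L + 2·[I_A]_L + [W]_L + 2·[t]_L + [q]_L = −2·(1) + 2·(4) + (2) + 2·(0) + (0) = 8
  T: −2·[ξ_2]_T + 2·[I_A]_T + [W]_T + 2·[t]_T + [q]_T = −2·(1) + 2·(0) + (-2) + 2·(1) + (-3) = -5
Net dimensions [M⁴ L⁸ T⁻⁵] ≠ [1] — not dimensionless.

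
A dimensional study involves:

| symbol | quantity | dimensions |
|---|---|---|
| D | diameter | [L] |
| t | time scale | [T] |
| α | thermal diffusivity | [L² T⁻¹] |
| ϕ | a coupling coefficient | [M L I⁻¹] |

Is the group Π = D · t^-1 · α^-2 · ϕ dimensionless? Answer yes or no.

no

Sum the exponent of each base dimension across the product:
  M: [D]_M − [t]_M − 2·[α]_M + [ϕ]_M = (0) − (0) − 2·(0) + (1) = 1
  L: [D]_L − [t]_L − 2·[α]_L + [ϕ]_L = (1) − (0) − 2·(2) + (1) = -2
  T: [D]_T − [t]_T − 2·[α]_T + [ϕ]_T = (0) − (1) − 2·(-1) + (0) = 1
  I: [D]_I − [t]_I − 2·[α]_I + [ϕ]_I = (0) − (0) − 2·(0) + (-1) = -1
Net dimensions [M L⁻² T I⁻¹] ≠ [1] — not dimensionless.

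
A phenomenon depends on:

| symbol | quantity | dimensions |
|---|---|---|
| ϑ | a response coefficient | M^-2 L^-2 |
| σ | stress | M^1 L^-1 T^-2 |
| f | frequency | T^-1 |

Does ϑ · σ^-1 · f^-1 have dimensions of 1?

Sum the exponent of each base dimension across the product:
  M: [ϑ]_M − [σ]_M − [f]_M = (-2) − (1) − (0) = -3
  L: [ϑ]_L − [σ]_L − [f]_L = (-2) − (-1) − (0) = -1
  T: [ϑ]_T − [σ]_T − [f]_T = (0) − (-2) − (-1) = 3
Net dimensions [M⁻³ L⁻¹ T³] ≠ [1] — not dimensionless.

no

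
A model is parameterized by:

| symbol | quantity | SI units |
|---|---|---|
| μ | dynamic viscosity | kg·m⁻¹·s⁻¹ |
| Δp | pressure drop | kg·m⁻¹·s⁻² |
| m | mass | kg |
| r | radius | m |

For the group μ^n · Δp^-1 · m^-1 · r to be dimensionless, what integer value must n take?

Balance the M exponent: (1)·n from μ, plus −(1) − (1) + (0) = -2 from the rest, must sum to zero.
n − 2 = 0, so n = 2.

2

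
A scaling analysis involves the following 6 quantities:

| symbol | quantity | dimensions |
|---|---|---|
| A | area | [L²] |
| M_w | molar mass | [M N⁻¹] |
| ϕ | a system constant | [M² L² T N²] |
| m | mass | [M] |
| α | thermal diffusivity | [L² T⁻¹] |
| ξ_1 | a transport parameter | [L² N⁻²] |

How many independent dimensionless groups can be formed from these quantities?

2

There are 6 variables and 4 base dimensions (M, L, T, N).
The dimension matrix has rank 4.
Independent dimensionless groups: 6 − 4 = 2.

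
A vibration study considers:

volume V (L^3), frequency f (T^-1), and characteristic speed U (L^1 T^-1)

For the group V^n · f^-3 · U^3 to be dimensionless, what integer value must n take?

-1

Balance the L exponent: (3)·n from V, plus −3·(0) + 3·(1) = 3 from the rest, must sum to zero.
3n + 3 = 0, so n = -1.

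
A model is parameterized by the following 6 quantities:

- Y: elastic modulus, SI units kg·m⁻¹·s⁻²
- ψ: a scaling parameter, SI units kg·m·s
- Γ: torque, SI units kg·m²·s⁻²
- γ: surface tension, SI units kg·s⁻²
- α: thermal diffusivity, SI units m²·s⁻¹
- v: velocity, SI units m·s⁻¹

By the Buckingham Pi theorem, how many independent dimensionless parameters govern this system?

There are 6 variables and 3 base dimensions (M, L, T).
The dimension matrix has rank 3.
Independent dimensionless groups: 6 − 3 = 3.

3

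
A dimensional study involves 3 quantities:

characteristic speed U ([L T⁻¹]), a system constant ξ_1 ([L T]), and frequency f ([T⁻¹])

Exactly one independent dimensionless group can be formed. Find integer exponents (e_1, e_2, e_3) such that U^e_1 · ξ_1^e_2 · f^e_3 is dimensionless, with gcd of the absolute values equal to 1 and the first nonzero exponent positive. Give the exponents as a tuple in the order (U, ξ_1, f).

(1, -1, -2)

L: e_1·(1) + e_2·(1) + e_3·(0) = 0
T: e_1·(-1) + e_2·(1) + e_3·(-1) = 0
Solving this homogeneous linear system for the smallest-integer solution (first nonzero entry positive) gives (1, -1, -2).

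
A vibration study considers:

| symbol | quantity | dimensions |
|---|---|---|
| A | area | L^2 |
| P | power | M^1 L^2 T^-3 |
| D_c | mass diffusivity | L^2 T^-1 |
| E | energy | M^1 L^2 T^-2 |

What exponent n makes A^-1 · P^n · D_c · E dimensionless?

Balance the M exponent: (1)·n from P, plus −(0) + (0) + (1) = 1 from the rest, must sum to zero.
n + 1 = 0, so n = -1.

-1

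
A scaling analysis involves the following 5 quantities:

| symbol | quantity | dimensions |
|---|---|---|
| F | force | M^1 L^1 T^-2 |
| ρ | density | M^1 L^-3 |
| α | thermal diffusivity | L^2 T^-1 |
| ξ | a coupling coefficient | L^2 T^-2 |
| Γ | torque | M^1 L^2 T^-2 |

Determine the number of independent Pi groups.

2

There are 5 variables and 3 base dimensions (M, L, T).
The dimension matrix has rank 3.
Independent dimensionless groups: 5 − 3 = 2.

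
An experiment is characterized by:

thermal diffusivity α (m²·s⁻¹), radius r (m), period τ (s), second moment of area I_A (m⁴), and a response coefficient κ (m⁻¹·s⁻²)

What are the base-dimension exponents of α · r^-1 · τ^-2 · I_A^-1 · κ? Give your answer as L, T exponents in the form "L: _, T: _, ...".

Collect each base-dimension exponent across the product:
  L: (2) − (1) − 2·(0) − (4) + (-1) = -4
  T: (-1) − (0) − 2·(1) − (0) + (-2) = -5
So the dimensions are [L⁻⁴ T⁻⁵].

L: -4, T: -5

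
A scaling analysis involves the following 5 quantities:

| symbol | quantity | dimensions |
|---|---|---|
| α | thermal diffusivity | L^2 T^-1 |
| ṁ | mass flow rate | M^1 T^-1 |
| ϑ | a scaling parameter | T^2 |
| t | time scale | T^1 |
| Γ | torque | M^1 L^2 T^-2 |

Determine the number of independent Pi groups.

2

There are 5 variables and 3 base dimensions (M, L, T).
The dimension matrix has rank 3.
Independent dimensionless groups: 5 − 3 = 2.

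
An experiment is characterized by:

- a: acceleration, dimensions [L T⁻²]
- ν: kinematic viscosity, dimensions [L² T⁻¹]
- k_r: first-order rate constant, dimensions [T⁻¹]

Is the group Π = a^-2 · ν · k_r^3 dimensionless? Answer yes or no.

yes

Sum the exponent of each base dimension across the product:
  L: −2·[a]_L + [ν]_L + 3·[k_r]_L = −2·(1) + (2) + 3·(0) = 0
  T: −2·[a]_T + [ν]_T + 3·[k_r]_T = −2·(-2) + (-1) + 3·(-1) = 0
All base exponents vanish — dimensionless.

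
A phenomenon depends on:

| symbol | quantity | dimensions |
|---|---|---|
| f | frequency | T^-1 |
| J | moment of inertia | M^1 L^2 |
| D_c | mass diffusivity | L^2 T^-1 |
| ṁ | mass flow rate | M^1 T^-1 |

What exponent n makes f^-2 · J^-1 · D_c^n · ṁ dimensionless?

Balance the L exponent: (2)·n from D_c, plus −2·(0) − (2) + (0) = -2 from the rest, must sum to zero.
2n − 2 = 0, so n = 1.

1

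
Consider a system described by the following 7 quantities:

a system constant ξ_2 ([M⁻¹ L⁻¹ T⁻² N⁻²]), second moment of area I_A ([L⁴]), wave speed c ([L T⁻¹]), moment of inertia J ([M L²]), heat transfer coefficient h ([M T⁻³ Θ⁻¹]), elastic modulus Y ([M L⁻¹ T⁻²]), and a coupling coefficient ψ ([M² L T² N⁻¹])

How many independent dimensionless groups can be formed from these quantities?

There are 7 variables and 5 base dimensions (M, L, T, Θ, N).
The dimension matrix has rank 5.
Independent dimensionless groups: 7 − 5 = 2.

2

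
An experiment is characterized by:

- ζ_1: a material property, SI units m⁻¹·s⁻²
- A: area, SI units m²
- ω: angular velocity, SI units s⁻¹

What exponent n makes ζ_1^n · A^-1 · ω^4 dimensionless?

Balance the L exponent: (-1)·n from ζ_1, plus −(2) + 4·(0) = -2 from the rest, must sum to zero.
−n − 2 = 0, so n = -2.

-2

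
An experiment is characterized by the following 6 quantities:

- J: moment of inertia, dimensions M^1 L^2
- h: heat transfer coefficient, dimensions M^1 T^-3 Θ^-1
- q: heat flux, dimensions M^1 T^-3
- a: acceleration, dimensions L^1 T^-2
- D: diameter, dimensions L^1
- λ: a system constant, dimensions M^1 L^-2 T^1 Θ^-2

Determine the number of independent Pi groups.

2

There are 6 variables and 4 base dimensions (M, L, T, Θ).
The dimension matrix has rank 4.
Independent dimensionless groups: 6 − 4 = 2.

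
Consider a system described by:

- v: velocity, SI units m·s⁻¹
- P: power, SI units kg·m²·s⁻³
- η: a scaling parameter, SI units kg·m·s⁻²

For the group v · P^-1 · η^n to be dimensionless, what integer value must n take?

1

Balance the M exponent: (1)·n from η, plus (0) − (1) = -1 from the rest, must sum to zero.
n − 1 = 0, so n = 1.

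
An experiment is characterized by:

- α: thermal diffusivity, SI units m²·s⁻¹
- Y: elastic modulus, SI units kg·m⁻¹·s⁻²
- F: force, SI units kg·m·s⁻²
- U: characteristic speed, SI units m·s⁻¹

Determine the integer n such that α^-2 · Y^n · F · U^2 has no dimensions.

Balance the M exponent: (1)·n from Y, plus −2·(0) + (1) + 2·(0) = 1 from the rest, must sum to zero.
n + 1 = 0, so n = -1.

-1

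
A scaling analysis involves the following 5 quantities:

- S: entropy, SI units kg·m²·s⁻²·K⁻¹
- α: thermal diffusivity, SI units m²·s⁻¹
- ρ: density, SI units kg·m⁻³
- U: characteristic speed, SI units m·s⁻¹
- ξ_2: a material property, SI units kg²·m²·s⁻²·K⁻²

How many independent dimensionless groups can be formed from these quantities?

1

There are 5 variables and 4 base dimensions (M, L, T, Θ).
The dimension matrix has rank 4.
Independent dimensionless groups: 5 − 4 = 1.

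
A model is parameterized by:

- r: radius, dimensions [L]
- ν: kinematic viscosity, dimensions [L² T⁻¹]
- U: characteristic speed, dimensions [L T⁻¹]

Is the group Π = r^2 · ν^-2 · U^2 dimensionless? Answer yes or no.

Sum the exponent of each base dimension across the product:
  M: 2·[r]_M − 2·[ν]_M + 2·[U]_M = 2·(0) − 2·(0) + 2·(0) = 0
  L: 2·[r]_L − 2·[ν]_L + 2·[U]_L = 2·(1) − 2·(2) + 2·(1) = 0
  T: 2·[r]_T − 2·[ν]_T + 2·[U]_T = 2·(0) − 2·(-1) + 2·(-1) = 0
  Θ: 2·[r]_Θ − 2·[ν]_Θ + 2·[U]_Θ = 2·(0) − 2·(0) + 2·(0) = 0
All base exponents vanish — dimensionless.

yes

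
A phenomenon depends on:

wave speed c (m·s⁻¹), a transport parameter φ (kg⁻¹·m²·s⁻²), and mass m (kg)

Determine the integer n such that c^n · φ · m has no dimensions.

Balance the L exponent: (1)·n from c, plus (2) + (0) = 2 from the rest, must sum to zero.
n + 2 = 0, so n = -2.

-2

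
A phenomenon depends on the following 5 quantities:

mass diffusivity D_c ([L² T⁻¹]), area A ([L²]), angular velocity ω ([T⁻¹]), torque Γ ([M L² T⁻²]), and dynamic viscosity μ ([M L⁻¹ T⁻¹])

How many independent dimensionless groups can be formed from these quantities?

There are 5 variables and 3 base dimensions (M, L, T).
The dimension matrix has rank 3.
Independent dimensionless groups: 5 − 3 = 2.

2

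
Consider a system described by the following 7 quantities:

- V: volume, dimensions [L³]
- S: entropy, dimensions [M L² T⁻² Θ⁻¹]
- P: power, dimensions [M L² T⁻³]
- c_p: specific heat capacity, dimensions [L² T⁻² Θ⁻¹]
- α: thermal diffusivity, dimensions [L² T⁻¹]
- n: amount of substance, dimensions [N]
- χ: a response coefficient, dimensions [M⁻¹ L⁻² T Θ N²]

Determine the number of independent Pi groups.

There are 7 variables and 5 base dimensions (M, L, T, Θ, N).
The dimension matrix has rank 5.
Independent dimensionless groups: 7 − 5 = 2.

2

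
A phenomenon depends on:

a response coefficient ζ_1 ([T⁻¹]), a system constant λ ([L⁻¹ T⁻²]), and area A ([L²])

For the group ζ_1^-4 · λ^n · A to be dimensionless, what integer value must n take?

Balance the L exponent: (-1)·n from λ, plus −4·(0) + (2) = 2 from the rest, must sum to zero.
−n + 2 = 0, so n = 2.

2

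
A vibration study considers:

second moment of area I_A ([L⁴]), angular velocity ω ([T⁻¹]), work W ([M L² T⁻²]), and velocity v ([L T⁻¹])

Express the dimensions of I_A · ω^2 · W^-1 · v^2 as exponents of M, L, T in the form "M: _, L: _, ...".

M: -1, L: 4, T: -2

Collect each base-dimension exponent across the product:
  M: (0) + 2·(0) − (1) + 2·(0) = -1
  L: (4) + 2·(0) − (2) + 2·(1) = 4
  T: (0) + 2·(-1) − (-2) + 2·(-1) = -2
So the dimensions are [M⁻¹ L⁴ T⁻²].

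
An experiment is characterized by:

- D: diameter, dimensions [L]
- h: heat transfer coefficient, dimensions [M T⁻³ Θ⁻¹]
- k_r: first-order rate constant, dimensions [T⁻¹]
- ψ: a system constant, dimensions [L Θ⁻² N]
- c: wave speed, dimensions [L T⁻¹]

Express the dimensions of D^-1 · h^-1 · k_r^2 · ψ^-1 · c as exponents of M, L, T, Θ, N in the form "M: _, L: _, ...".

M: -1, L: -1, T: 0, Θ: 3, N: -1

Collect each base-dimension exponent across the product:
  M: −(0) − (1) + 2·(0) − (0) + (0) = -1
  L: −(1) − (0) + 2·(0) − (1) + (1) = -1
  T: −(0) − (-3) + 2·(-1) − (0) + (-1) = 0
  Θ: −(0) − (-1) + 2·(0) − (-2) + (0) = 3
  N: −(0) − (0) + 2·(0) − (1) + (0) = -1
So the dimensions are [M⁻¹ L⁻¹ Θ³ N⁻¹].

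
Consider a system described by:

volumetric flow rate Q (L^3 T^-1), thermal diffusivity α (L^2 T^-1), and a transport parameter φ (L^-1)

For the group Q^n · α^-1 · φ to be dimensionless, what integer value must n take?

Balance the L exponent: (3)·n from Q, plus −(2) + (-1) = -3 from the rest, must sum to zero.
3n − 3 = 0, so n = 1.

1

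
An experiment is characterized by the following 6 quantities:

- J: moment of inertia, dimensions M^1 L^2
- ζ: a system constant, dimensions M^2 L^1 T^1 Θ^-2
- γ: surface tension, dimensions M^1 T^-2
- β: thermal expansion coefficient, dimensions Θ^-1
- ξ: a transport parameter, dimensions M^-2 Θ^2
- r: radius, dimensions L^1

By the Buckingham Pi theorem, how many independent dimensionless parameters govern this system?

There are 6 variables and 4 base dimensions (M, L, T, Θ).
The dimension matrix has rank 4.
Independent dimensionless groups: 6 − 4 = 2.

2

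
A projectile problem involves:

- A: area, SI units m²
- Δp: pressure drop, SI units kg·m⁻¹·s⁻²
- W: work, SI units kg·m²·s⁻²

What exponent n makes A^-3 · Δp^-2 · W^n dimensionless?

2

Balance the M exponent: (1)·n from W, plus −3·(0) − 2·(1) = -2 from the rest, must sum to zero.
n − 2 = 0, so n = 2.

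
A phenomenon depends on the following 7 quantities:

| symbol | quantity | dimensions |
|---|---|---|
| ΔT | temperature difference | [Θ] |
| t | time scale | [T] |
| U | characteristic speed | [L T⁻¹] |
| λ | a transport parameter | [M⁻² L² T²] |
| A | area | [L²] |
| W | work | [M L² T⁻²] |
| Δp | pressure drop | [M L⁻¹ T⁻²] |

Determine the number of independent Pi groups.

There are 7 variables and 4 base dimensions (M, L, T, Θ).
The dimension matrix has rank 4.
Independent dimensionless groups: 7 − 4 = 3.

3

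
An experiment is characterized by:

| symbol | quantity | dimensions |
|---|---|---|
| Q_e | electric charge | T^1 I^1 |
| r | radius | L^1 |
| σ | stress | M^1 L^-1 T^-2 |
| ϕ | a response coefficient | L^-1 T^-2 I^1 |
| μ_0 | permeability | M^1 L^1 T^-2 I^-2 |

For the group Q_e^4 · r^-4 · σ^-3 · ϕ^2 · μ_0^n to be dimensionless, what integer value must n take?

3

Balance the M exponent: (1)·n from μ_0, plus 4·(0) − 4·(0) − 3·(1) + 2·(0) = -3 from the rest, must sum to zero.
n − 3 = 0, so n = 3.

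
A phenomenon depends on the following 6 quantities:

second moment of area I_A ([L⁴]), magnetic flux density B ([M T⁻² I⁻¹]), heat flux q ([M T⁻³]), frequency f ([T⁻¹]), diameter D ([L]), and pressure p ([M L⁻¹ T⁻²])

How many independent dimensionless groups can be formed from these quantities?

2

There are 6 variables and 4 base dimensions (M, L, T, I).
The dimension matrix has rank 4.
Independent dimensionless groups: 6 − 4 = 2.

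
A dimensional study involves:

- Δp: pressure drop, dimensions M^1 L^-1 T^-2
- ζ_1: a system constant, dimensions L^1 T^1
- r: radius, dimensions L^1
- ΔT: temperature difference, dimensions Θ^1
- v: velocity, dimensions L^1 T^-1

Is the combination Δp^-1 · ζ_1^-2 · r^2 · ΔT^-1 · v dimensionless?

Sum the exponent of each base dimension across the product:
  M: −[Δp]_M − 2·[ζ_1]_M + 2·[r]_M − [ΔT]_M + [v]_M = −(1) − 2·(0) + 2·(0) − (0) + (0) = -1
  L: −[Δp]_L − 2·[ζ_1]_L + 2·[r]_L − [ΔT]_L + [v]_L = −(-1) − 2·(1) + 2·(1) − (0) + (1) = 2
  T: −[Δp]_T − 2·[ζ_1]_T + 2·[r]_T − [ΔT]_T + [v]_T = −(-2) − 2·(1) + 2·(0) − (0) + (-1) = -1
  Θ: −[Δp]_Θ − 2·[ζ_1]_Θ + 2·[r]_Θ − [ΔT]_Θ + [v]_Θ = −(0) − 2·(0) + 2·(0) − (1) + (0) = -1
Net dimensions [M⁻¹ L² T⁻¹ Θ⁻¹] ≠ [1] — not dimensionless.

no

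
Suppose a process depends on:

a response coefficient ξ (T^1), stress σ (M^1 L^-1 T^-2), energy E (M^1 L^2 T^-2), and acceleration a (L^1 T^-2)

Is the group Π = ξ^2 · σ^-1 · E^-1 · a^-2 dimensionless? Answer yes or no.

Sum the exponent of each base dimension across the product:
  M: 2·[ξ]_M − [σ]_M − [E]_M − 2·[a]_M = 2·(0) − (1) − (1) − 2·(0) = -2
  L: 2·[ξ]_L − [σ]_L − [E]_L − 2·[a]_L = 2·(0) − (-1) − (2) − 2·(1) = -3
  T: 2·[ξ]_T − [σ]_T − [E]_T − 2·[a]_T = 2·(1) − (-2) − (-2) − 2·(-2) = 10
Net dimensions [M⁻² L⁻³ T¹⁰] ≠ [1] — not dimensionless.

no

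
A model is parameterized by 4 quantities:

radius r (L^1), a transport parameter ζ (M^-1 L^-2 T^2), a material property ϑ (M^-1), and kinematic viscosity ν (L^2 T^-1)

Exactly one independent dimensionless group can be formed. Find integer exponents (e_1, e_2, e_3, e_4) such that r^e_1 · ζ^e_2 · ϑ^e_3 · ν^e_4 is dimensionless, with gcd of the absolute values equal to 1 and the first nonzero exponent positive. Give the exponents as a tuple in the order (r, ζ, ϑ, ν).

M: e_1·(0) + e_2·(-1) + e_3·(-1) + e_4·(0) = 0
L: e_1·(1) + e_2·(-2) + e_3·(0) + e_4·(2) = 0
T: e_1·(0) + e_2·(2) + e_3·(0) + e_4·(-1) = 0
Solving this homogeneous linear system for the smallest-integer solution (first nonzero entry positive) gives (2, -1, 1, -2).

(2, -1, 1, -2)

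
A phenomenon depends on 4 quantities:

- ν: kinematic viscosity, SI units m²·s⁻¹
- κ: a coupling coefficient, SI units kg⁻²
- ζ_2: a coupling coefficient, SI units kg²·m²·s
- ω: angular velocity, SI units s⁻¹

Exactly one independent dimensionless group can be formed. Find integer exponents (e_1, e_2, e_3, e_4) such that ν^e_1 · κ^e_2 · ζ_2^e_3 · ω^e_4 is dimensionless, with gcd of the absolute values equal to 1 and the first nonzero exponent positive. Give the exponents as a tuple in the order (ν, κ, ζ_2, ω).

(1, -1, -1, -2)

M: e_1·(0) + e_2·(-2) + e_3·(2) + e_4·(0) = 0
L: e_1·(2) + e_2·(0) + e_3·(2) + e_4·(0) = 0
T: e_1·(-1) + e_2·(0) + e_3·(1) + e_4·(-1) = 0
Solving this homogeneous linear system for the smallest-integer solution (first nonzero entry positive) gives (1, -1, -1, -2).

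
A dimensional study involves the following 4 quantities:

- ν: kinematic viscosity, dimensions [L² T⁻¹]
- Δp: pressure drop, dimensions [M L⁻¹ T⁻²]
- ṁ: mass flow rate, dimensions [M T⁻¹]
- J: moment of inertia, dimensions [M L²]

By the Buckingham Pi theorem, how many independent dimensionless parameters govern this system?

There are 4 variables and 3 base dimensions (M, L, T).
The dimension matrix has rank 3.
Independent dimensionless groups: 4 − 3 = 1.

1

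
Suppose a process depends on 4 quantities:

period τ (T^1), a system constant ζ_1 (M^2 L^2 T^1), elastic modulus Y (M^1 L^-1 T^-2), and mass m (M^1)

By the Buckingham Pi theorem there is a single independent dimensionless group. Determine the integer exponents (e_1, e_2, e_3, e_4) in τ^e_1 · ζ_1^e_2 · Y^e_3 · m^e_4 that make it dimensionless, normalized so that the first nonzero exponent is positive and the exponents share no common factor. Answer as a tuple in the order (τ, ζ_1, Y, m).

M: e_1·(0) + e_2·(2) + e_3·(1) + e_4·(1) = 0
L: e_1·(0) + e_2·(2) + e_3·(-1) + e_4·(0) = 0
T: e_1·(1) + e_2·(1) + e_3·(-2) + e_4·(0) = 0
Solving this homogeneous linear system for the smallest-integer solution (first nonzero entry positive) gives (3, 1, 2, -4).

(3, 1, 2, -4)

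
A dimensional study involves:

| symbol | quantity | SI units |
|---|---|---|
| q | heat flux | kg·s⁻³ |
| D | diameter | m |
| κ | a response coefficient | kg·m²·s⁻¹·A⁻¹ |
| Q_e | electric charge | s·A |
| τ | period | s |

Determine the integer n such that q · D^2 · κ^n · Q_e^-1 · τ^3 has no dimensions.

Balance the M exponent: (1)·n from κ, plus (1) + 2·(0) − (0) + 3·(0) = 1 from the rest, must sum to zero.
n + 1 = 0, so n = -1.

-1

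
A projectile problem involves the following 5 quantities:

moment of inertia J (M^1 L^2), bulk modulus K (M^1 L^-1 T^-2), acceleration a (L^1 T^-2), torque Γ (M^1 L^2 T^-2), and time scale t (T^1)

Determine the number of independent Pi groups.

2

There are 5 variables and 3 base dimensions (M, L, T).
The dimension matrix has rank 3.
Independent dimensionless groups: 5 − 3 = 2.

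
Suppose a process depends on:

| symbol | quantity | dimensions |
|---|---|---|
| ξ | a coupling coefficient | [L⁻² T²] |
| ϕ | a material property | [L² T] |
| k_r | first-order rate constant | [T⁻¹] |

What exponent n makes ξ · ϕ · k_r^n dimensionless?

Balance the T exponent: (-1)·n from k_r, plus (2) + (1) = 3 from the rest, must sum to zero.
−n + 3 = 0, so n = 3.

3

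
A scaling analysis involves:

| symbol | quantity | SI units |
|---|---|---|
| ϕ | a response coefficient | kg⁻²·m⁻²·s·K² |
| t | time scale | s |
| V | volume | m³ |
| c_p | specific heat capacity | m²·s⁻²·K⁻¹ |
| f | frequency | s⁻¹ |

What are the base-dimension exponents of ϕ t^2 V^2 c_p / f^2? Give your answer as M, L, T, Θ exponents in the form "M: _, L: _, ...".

M: -2, L: 6, T: 3, Θ: 1

Collect each base-dimension exponent across the product:
  M: (-2) + 2·(0) + 2·(0) + (0) − 2·(0) = -2
  L: (-2) + 2·(0) + 2·(3) + (2) − 2·(0) = 6
  T: (1) + 2·(1) + 2·(0) + (-2) − 2·(-1) = 3
  Θ: (2) + 2·(0) + 2·(0) + (-1) − 2·(0) = 1
So the dimensions are [M⁻² L⁶ T³ Θ].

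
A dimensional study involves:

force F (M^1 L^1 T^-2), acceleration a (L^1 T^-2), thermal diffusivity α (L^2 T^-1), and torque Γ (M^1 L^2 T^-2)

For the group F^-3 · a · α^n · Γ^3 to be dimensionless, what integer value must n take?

-2

Balance the L exponent: (2)·n from α, plus −3·(1) + (1) + 3·(2) = 4 from the rest, must sum to zero.
2n + 4 = 0, so n = -2.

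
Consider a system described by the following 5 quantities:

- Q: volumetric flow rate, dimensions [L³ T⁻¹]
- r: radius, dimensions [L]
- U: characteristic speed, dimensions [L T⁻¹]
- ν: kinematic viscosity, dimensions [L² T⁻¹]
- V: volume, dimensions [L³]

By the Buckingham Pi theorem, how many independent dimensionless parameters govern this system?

3

There are 5 variables and 2 base dimensions (L, T).
The dimension matrix has rank 2.
Independent dimensionless groups: 5 − 2 = 3.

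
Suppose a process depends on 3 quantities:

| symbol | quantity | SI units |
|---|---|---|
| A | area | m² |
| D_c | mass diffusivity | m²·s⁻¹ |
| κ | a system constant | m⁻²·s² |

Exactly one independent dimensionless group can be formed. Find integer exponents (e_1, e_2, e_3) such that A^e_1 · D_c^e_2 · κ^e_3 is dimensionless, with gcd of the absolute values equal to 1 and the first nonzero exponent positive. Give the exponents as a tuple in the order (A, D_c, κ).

L: e_1·(2) + e_2·(2) + e_3·(-2) = 0
T: e_1·(0) + e_2·(-1) + e_3·(2) = 0
Solving this homogeneous linear system for the smallest-integer solution (first nonzero entry positive) gives (1, -2, -1).

(1, -2, -1)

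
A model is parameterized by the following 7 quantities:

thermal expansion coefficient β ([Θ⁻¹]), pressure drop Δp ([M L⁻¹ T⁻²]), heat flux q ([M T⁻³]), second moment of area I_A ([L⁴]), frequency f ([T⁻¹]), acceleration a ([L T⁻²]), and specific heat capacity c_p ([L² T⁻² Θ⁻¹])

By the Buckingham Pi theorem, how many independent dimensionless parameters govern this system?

There are 7 variables and 4 base dimensions (M, L, T, Θ).
The dimension matrix has rank 4.
Independent dimensionless groups: 7 − 4 = 3.

3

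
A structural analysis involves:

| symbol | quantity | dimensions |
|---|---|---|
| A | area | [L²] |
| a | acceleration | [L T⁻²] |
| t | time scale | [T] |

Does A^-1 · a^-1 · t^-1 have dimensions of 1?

Sum the exponent of each base dimension across the product:
  L: −[A]_L − [a]_L − [t]_L = −(2) − (1) − (0) = -3
  T: −[A]_T − [a]_T − [t]_T = −(0) − (-2) − (1) = 1
Net dimensions [L⁻³ T] ≠ [1] — not dimensionless.

no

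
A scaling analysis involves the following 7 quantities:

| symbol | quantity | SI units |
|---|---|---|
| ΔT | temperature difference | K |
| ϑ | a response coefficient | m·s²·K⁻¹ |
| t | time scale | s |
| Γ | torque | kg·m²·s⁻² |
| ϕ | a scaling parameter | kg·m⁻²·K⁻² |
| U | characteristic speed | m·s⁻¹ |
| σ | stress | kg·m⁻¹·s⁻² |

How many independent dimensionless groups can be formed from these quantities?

3

There are 7 variables and 4 base dimensions (M, L, T, Θ).
The dimension matrix has rank 4.
Independent dimensionless groups: 7 − 4 = 3.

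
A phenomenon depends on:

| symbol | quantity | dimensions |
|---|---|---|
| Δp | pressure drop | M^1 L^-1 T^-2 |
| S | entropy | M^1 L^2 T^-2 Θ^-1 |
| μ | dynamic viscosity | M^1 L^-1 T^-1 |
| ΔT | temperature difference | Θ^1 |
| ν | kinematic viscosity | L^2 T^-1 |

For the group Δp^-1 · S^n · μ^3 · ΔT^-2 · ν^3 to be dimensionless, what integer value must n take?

-2

Balance the M exponent: (1)·n from S, plus −(1) + 3·(1) − 2·(0) + 3·(0) = 2 from the rest, must sum to zero.
n + 2 = 0, so n = -2.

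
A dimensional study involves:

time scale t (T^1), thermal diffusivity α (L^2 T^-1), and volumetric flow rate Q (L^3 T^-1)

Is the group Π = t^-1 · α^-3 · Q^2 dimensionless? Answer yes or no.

yes

Sum the exponent of each base dimension across the product:
  L: −[t]_L − 3·[α]_L + 2·[Q]_L = −(0) − 3·(2) + 2·(3) = 0
  T: −[t]_T − 3·[α]_T + 2·[Q]_T = −(1) − 3·(-1) + 2·(-1) = 0
All base exponents vanish — dimensionless.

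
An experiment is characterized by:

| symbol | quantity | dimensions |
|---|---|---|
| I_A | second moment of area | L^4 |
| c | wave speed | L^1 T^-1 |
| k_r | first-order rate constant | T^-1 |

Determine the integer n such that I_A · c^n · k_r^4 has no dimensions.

-4

Balance the L exponent: (1)·n from c, plus (4) + 4·(0) = 4 from the rest, must sum to zero.
n + 4 = 0, so n = -4.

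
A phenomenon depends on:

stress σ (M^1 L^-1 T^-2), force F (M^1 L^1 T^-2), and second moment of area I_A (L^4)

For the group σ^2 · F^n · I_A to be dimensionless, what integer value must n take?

Balance the M exponent: (1)·n from F, plus 2·(1) + (0) = 2 from the rest, must sum to zero.
n + 2 = 0, so n = -2.

-2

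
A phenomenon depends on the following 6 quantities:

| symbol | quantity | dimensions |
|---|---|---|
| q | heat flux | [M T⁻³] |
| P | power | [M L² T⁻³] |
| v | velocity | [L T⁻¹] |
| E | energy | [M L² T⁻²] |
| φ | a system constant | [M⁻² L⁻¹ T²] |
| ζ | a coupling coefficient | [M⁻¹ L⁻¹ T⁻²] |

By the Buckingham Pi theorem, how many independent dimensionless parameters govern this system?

3

There are 6 variables and 3 base dimensions (M, L, T).
The dimension matrix has rank 3.
Independent dimensionless groups: 6 − 3 = 3.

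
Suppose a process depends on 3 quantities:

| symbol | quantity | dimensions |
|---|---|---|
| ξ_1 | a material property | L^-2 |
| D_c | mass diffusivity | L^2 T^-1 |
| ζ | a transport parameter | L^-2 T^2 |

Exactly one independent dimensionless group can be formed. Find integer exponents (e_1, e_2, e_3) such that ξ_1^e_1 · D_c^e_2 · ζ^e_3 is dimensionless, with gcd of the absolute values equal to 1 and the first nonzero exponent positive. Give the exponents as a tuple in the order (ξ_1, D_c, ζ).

(1, 2, 1)

L: e_1·(-2) + e_2·(2) + e_3·(-2) = 0
T: e_1·(0) + e_2·(-1) + e_3·(2) = 0
Solving this homogeneous linear system for the smallest-integer solution (first nonzero entry positive) gives (1, 2, 1).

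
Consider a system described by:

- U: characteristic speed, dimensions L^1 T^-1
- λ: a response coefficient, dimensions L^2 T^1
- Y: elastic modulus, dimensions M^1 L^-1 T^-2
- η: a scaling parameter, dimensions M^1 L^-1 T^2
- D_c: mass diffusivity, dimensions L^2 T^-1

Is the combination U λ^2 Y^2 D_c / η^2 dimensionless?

Sum the exponent of each base dimension across the product:
  M: [U]_M + 2·[λ]_M + 2·[Y]_M − 2·[η]_M + [D_c]_M = (0) + 2·(0) + 2·(1) − 2·(1) + (0) = 0
  L: [U]_L + 2·[λ]_L + 2·[Y]_L − 2·[η]_L + [D_c]_L = (1) + 2·(2) + 2·(-1) − 2·(-1) + (2) = 7
  T: [U]_T + 2·[λ]_T + 2·[Y]_T − 2·[η]_T + [D_c]_T = (-1) + 2·(1) + 2·(-2) − 2·(2) + (-1) = -8
Net dimensions [L⁷ T⁻⁸] ≠ [1] — not dimensionless.

no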